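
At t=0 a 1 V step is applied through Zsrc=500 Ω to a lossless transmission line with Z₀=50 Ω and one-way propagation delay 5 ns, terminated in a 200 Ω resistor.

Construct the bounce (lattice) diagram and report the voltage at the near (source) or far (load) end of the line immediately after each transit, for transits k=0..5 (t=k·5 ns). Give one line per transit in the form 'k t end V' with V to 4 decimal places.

Γ_L=0.600000, Γ_S=0.818182; launch V₁=1·50/550=0.090909
k=0 src: V=0.0909
k=1 load: inc=0.090909, refl=0.090909·0.600000=0.0545; V=0.000000+0.090909+0.054545=0.1455
k=2 src: inc=0.054545, refl=0.054545·0.818182=0.0446; V=0.090909+0.054545+0.044628=0.1901
k=3 load: inc=0.044628, refl=0.044628·0.600000=0.0268; V=0.145455+0.044628+0.026777=0.2169
k=4 src: inc=0.026777, refl=0.026777·0.818182=0.0219; V=0.190083+0.026777+0.021908=0.2388
k=5 load: inc=0.021908, refl=0.021908·0.600000=0.0131; V=0.216860+0.021908+0.013145=0.2519

0 0 source 0.0909
1 5 load 0.1455
2 10 source 0.1901
3 15 load 0.2169
4 20 source 0.2388
5 25 load 0.2519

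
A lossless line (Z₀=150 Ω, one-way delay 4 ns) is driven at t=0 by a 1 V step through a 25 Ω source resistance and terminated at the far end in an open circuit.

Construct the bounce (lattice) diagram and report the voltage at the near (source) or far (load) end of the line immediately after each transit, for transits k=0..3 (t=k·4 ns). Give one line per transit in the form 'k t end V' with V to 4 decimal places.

0 0 source 0.8571
1 4 load 1.7143
2 8 source 1.1020
3 12 load 0.4898

Γ_L=1.000000, Γ_S=-0.714286; launch V₁=1·150/175=0.857143
k=0 src: V=0.8571
k=1 load: inc=0.857143, refl=0.857143·1.000000=0.8571; V=0.000000+0.857143+0.857143=1.7143
k=2 src: inc=0.857143, refl=0.857143·-0.714286=-0.6122; V=0.857143+0.857143+-0.612245=1.1020
k=3 load: inc=-0.612245, refl=-0.612245·1.000000=-0.6122; V=1.714286+-0.612245+-0.612245=0.4898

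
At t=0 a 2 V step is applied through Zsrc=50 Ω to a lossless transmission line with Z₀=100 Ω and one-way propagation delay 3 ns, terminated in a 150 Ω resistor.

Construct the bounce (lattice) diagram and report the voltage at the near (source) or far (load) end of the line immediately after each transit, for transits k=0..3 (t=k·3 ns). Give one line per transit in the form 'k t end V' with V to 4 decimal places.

0 0 source 1.3333
1 3 load 1.6000
2 6 source 1.5111
3 9 load 1.4933

Γ_L=0.200000, Γ_S=-0.333333; launch V₁=2·100/150=1.333333
k=0 src: V=1.3333
k=1 load: inc=1.333333, refl=1.333333·0.200000=0.2667; V=0.000000+1.333333+0.266667=1.6000
k=2 src: inc=0.266667, refl=0.266667·-0.333333=-0.0889; V=1.333333+0.266667+-0.088889=1.5111
k=3 load: inc=-0.088889, refl=-0.088889·0.200000=-0.0178; V=1.600000+-0.088889+-0.017778=1.4933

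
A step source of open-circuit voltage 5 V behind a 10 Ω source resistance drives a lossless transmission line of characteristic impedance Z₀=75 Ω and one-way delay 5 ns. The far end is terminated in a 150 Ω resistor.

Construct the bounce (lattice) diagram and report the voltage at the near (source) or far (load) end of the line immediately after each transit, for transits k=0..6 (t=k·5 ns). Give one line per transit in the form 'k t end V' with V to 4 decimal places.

Γ_L=0.333333, Γ_S=-0.764706; launch V₁=5·75/85=4.411765
k=0 src: V=4.4118
k=1 load: inc=4.411765, refl=4.411765·0.333333=1.4706; V=0.000000+4.411765+1.470588=5.8824
k=2 src: inc=1.470588, refl=1.470588·-0.764706=-1.1246; V=4.411765+1.470588+-1.124567=4.7578
k=3 load: inc=-1.124567, refl=-1.124567·0.333333=-0.3749; V=5.882353+-1.124567+-0.374856=4.3829
k=4 src: inc=-0.374856, refl=-0.374856·-0.764706=0.2867; V=4.757785+-0.374856+0.286654=4.6696
k=5 load: inc=0.286654, refl=0.286654·0.333333=0.0956; V=4.382930+0.286654+0.095551=4.7651
k=6 src: inc=0.095551, refl=0.095551·-0.764706=-0.0731; V=4.669584+0.095551+-0.073069=4.6921

0 0 source 4.4118
1 5 load 5.8824
2 10 source 4.7578
3 15 load 4.3829
4 20 source 4.6696
5 25 load 4.7651
6 30 source 4.6921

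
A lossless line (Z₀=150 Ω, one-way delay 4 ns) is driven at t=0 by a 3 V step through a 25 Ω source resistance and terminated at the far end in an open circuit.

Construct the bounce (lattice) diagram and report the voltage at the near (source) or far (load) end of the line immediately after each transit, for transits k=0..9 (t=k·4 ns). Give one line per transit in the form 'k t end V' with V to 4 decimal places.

Γ_L=1.000000, Γ_S=-0.714286; launch V₁=3·150/175=2.571429
k=0 src: V=2.5714
k=1 load: inc=2.571429, refl=2.571429·1.000000=2.5714; V=0.000000+2.571429+2.571429=5.1429
k=2 src: inc=2.571429, refl=2.571429·-0.714286=-1.8367; V=2.571429+2.571429+-1.836735=3.3061
k=3 load: inc=-1.836735, refl=-1.836735·1.000000=-1.8367; V=5.142857+-1.836735+-1.836735=1.4694
k=4 src: inc=-1.836735, refl=-1.836735·-0.714286=1.3120; V=3.306122+-1.836735+1.311953=2.7813
k=5 load: inc=1.311953, refl=1.311953·1.000000=1.3120; V=1.469388+1.311953+1.311953=4.0933
k=6 src: inc=1.311953, refl=1.311953·-0.714286=-0.9371; V=2.781341+1.311953+-0.937110=3.1562
k=7 load: inc=-0.937110, refl=-0.937110·1.000000=-0.9371; V=4.093294+-0.937110+-0.937110=2.2191
k=8 src: inc=-0.937110, refl=-0.937110·-0.714286=0.6694; V=3.156185+-0.937110+0.669364=2.8884
k=9 load: inc=0.669364, refl=0.669364·1.000000=0.6694; V=2.219075+0.669364+0.669364=3.5578

0 0 source 2.5714
1 4 load 5.1429
2 8 source 3.3061
3 12 load 1.4694
4 16 source 2.7813
5 20 load 4.0933
6 24 source 3.1562
7 28 load 2.2191
8 32 source 2.8884
9 36 load 3.5578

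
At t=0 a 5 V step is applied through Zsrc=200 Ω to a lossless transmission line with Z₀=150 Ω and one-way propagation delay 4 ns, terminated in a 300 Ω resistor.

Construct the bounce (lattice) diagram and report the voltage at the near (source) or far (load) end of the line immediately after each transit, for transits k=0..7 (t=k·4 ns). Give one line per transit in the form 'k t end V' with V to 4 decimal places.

0 0 source 2.1429
1 4 load 2.8571
2 8 source 2.9592
3 12 load 2.9932
4 16 source 2.9981
5 20 load 2.9997
6 24 source 2.9999
7 28 load 3.0000

Γ_L=0.333333, Γ_S=0.142857; launch V₁=5·150/350=2.142857
k=0 src: V=2.1429
k=1 load: inc=2.142857, refl=2.142857·0.333333=0.7143; V=0.000000+2.142857+0.714286=2.8571
k=2 src: inc=0.714286, refl=0.714286·0.142857=0.1020; V=2.142857+0.714286+0.102041=2.9592
k=3 load: inc=0.102041, refl=0.102041·0.333333=0.0340; V=2.857143+0.102041+0.034014=2.9932
k=4 src: inc=0.034014, refl=0.034014·0.142857=0.0049; V=2.959184+0.034014+0.004859=2.9981
k=5 load: inc=0.004859, refl=0.004859·0.333333=0.0016; V=2.993197+0.004859+0.001620=2.9997
k=6 src: inc=0.001620, refl=0.001620·0.142857=0.0002; V=2.998056+0.001620+0.000231=2.9999
k=7 load: inc=0.000231, refl=0.000231·0.333333=0.0001; V=2.999676+0.000231+0.000077=3.0000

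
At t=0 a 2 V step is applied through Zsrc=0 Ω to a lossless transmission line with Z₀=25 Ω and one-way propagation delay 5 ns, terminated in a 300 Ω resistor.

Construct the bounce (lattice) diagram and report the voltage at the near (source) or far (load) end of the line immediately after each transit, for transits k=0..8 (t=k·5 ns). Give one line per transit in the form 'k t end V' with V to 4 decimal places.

0 0 source 2.0000
1 5 load 3.6923
2 10 source 2.0000
3 15 load 0.5680
4 20 source 2.0000
5 25 load 3.2117
6 30 source 2.0000
7 35 load 0.9748
8 40 source 2.0000

Γ_L=0.846154, Γ_S=-1.000000; launch V₁=2·25/25=2.000000
k=0 src: V=2.0000
k=1 load: inc=2.000000, refl=2.000000·0.846154=1.6923; V=0.000000+2.000000+1.692308=3.6923
k=2 src: inc=1.692308, refl=1.692308·-1.000000=-1.6923; V=2.000000+1.692308+-1.692308=2.0000
k=3 load: inc=-1.692308, refl=-1.692308·0.846154=-1.4320; V=3.692308+-1.692308+-1.431953=0.5680
k=4 src: inc=-1.431953, refl=-1.431953·-1.000000=1.4320; V=2.000000+-1.431953+1.431953=2.0000
k=5 load: inc=1.431953, refl=1.431953·0.846154=1.2117; V=0.568047+1.431953+1.211652=3.2117
k=6 src: inc=1.211652, refl=1.211652·-1.000000=-1.2117; V=2.000000+1.211652+-1.211652=2.0000
k=7 load: inc=-1.211652, refl=-1.211652·0.846154=-1.0252; V=3.211652+-1.211652+-1.025244=0.9748
k=8 src: inc=-1.025244, refl=-1.025244·-1.000000=1.0252; V=2.000000+-1.025244+1.025244=2.0000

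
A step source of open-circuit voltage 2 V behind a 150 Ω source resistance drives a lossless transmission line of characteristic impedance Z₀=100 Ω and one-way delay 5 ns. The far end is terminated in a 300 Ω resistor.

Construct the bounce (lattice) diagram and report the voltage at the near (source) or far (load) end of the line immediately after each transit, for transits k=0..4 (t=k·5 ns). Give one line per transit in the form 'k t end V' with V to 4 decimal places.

0 0 source 0.8000
1 5 load 1.2000
2 10 source 1.2800
3 15 load 1.3200
4 20 source 1.3280

Γ_L=0.500000, Γ_S=0.200000; launch V₁=2·100/250=0.800000
k=0 src: V=0.8000
k=1 load: inc=0.800000, refl=0.800000·0.500000=0.4000; V=0.000000+0.800000+0.400000=1.2000
k=2 src: inc=0.400000, refl=0.400000·0.200000=0.0800; V=0.800000+0.400000+0.080000=1.2800
k=3 load: inc=0.080000, refl=0.080000·0.500000=0.0400; V=1.200000+0.080000+0.040000=1.3200
k=4 src: inc=0.040000, refl=0.040000·0.200000=0.0080; V=1.280000+0.040000+0.008000=1.3280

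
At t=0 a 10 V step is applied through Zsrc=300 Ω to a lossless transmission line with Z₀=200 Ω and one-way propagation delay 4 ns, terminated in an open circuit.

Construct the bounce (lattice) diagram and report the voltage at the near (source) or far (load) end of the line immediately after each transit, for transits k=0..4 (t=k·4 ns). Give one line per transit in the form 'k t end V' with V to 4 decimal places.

Γ_L=1.000000, Γ_S=0.200000; launch V₁=10·200/500=4.000000
k=0 src: V=4.0000
k=1 load: inc=4.000000, refl=4.000000·1.000000=4.0000; V=0.000000+4.000000+4.000000=8.0000
k=2 src: inc=4.000000, refl=4.000000·0.200000=0.8000; V=4.000000+4.000000+0.800000=8.8000
k=3 load: inc=0.800000, refl=0.800000·1.000000=0.8000; V=8.000000+0.800000+0.800000=9.6000
k=4 src: inc=0.800000, refl=0.800000·0.200000=0.1600; V=8.800000+0.800000+0.160000=9.7600

0 0 source 4.0000
1 4 load 8.0000
2 8 source 8.8000
3 12 load 9.6000
4 16 source 9.7600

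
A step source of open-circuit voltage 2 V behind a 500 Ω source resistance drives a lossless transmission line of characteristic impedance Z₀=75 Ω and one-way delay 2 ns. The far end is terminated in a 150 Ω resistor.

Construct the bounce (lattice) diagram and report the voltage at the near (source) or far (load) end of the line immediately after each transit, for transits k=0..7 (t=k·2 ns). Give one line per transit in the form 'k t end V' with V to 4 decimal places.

0 0 source 0.2609
1 2 load 0.3478
2 4 source 0.4121
3 6 load 0.4335
4 8 source 0.4494
5 10 load 0.4546
6 12 source 0.4585
7 14 load 0.4598

Γ_L=0.333333, Γ_S=0.739130; launch V₁=2·75/575=0.260870
k=0 src: V=0.2609
k=1 load: inc=0.260870, refl=0.260870·0.333333=0.0870; V=0.000000+0.260870+0.086957=0.3478
k=2 src: inc=0.086957, refl=0.086957·0.739130=0.0643; V=0.260870+0.086957+0.064272=0.4121
k=3 load: inc=0.064272, refl=0.064272·0.333333=0.0214; V=0.347826+0.064272+0.021424=0.4335
k=4 src: inc=0.021424, refl=0.021424·0.739130=0.0158; V=0.412098+0.021424+0.015835=0.4494
k=5 load: inc=0.015835, refl=0.015835·0.333333=0.0053; V=0.433522+0.015835+0.005278=0.4546
k=6 src: inc=0.005278, refl=0.005278·0.739130=0.0039; V=0.449358+0.005278+0.003901=0.4585
k=7 load: inc=0.003901, refl=0.003901·0.333333=0.0013; V=0.454636+0.003901+0.001300=0.4598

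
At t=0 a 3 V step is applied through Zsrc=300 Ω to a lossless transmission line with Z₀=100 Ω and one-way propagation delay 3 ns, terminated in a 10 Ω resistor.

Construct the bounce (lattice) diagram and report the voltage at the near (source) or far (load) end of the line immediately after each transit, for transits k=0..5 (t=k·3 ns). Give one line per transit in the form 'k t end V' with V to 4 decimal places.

Γ_L=-0.818182, Γ_S=0.500000; launch V₁=3·100/400=0.750000
k=0 src: V=0.7500
k=1 load: inc=0.750000, refl=0.750000·-0.818182=-0.6136; V=0.000000+0.750000+-0.613636=0.1364
k=2 src: inc=-0.613636, refl=-0.613636·0.500000=-0.3068; V=0.750000+-0.613636+-0.306818=-0.1705
k=3 load: inc=-0.306818, refl=-0.306818·-0.818182=0.2510; V=0.136364+-0.306818+0.251033=0.0806
k=4 src: inc=0.251033, refl=0.251033·0.500000=0.1255; V=-0.170455+0.251033+0.125517=0.2061
k=5 load: inc=0.125517, refl=0.125517·-0.818182=-0.1027; V=0.080579+0.125517+-0.102695=0.1034

0 0 source 0.7500
1 3 load 0.1364
2 6 source -0.1705
3 9 load 0.0806
4 12 source 0.2061
5 15 load 0.1034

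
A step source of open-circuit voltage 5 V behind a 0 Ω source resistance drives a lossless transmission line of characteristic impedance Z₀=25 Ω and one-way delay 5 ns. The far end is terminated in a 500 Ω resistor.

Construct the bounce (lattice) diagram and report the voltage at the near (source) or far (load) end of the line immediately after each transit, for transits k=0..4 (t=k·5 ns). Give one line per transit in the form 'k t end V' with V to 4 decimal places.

Γ_L=0.904762, Γ_S=-1.000000; launch V₁=5·25/25=5.000000
k=0 src: V=5.0000
k=1 load: inc=5.000000, refl=5.000000·0.904762=4.5238; V=0.000000+5.000000+4.523810=9.5238
k=2 src: inc=4.523810, refl=4.523810·-1.000000=-4.5238; V=5.000000+4.523810+-4.523810=5.0000
k=3 load: inc=-4.523810, refl=-4.523810·0.904762=-4.0930; V=9.523810+-4.523810+-4.092971=0.9070
k=4 src: inc=-4.092971, refl=-4.092971·-1.000000=4.0930; V=5.000000+-4.092971+4.092971=5.0000

0 0 source 5.0000
1 5 load 9.5238
2 10 source 5.0000
3 15 load 0.9070
4 20 source 5.0000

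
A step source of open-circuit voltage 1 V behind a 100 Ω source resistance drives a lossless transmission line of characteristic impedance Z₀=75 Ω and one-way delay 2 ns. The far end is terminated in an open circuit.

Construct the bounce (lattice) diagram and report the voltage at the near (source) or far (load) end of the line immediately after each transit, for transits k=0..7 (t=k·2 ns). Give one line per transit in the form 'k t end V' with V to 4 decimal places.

Γ_L=1.000000, Γ_S=0.142857; launch V₁=1·75/175=0.428571
k=0 src: V=0.4286
k=1 load: inc=0.428571, refl=0.428571·1.000000=0.4286; V=0.000000+0.428571+0.428571=0.8571
k=2 src: inc=0.428571, refl=0.428571·0.142857=0.0612; V=0.428571+0.428571+0.061224=0.9184
k=3 load: inc=0.061224, refl=0.061224·1.000000=0.0612; V=0.857143+0.061224+0.061224=0.9796
k=4 src: inc=0.061224, refl=0.061224·0.142857=0.0087; V=0.918367+0.061224+0.008746=0.9883
k=5 load: inc=0.008746, refl=0.008746·1.000000=0.0087; V=0.979592+0.008746+0.008746=0.9971
k=6 src: inc=0.008746, refl=0.008746·0.142857=0.0012; V=0.988338+0.008746+0.001249=0.9983
k=7 load: inc=0.001249, refl=0.001249·1.000000=0.0012; V=0.997085+0.001249+0.001249=0.9996

0 0 source 0.4286
1 2 load 0.8571
2 4 source 0.9184
3 6 load 0.9796
4 8 source 0.9883
5 10 load 0.9971
6 12 source 0.9983
7 14 load 0.9996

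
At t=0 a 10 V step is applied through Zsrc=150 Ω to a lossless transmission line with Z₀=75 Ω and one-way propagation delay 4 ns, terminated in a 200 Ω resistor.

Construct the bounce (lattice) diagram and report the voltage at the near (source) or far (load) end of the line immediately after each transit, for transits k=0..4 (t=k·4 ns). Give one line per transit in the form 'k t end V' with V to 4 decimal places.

0 0 source 3.3333
1 4 load 4.8485
2 8 source 5.3535
3 12 load 5.5831
4 16 source 5.6596

Γ_L=0.454545, Γ_S=0.333333; launch V₁=10·75/225=3.333333
k=0 src: V=3.3333
k=1 load: inc=3.333333, refl=3.333333·0.454545=1.5152; V=0.000000+3.333333+1.515152=4.8485
k=2 src: inc=1.515152, refl=1.515152·0.333333=0.5051; V=3.333333+1.515152+0.505051=5.3535
k=3 load: inc=0.505051, refl=0.505051·0.454545=0.2296; V=4.848485+0.505051+0.229568=5.5831
k=4 src: inc=0.229568, refl=0.229568·0.333333=0.0765; V=5.353535+0.229568+0.076523=5.6596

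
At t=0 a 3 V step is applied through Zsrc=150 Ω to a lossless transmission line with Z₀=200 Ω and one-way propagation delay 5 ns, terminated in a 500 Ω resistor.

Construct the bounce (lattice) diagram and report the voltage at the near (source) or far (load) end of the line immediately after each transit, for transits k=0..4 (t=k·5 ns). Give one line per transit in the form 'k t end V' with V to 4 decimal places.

0 0 source 1.7143
1 5 load 2.4490
2 10 source 2.3440
3 15 load 2.2990
4 20 source 2.3055

Γ_L=0.428571, Γ_S=-0.142857; launch V₁=3·200/350=1.714286
k=0 src: V=1.7143
k=1 load: inc=1.714286, refl=1.714286·0.428571=0.7347; V=0.000000+1.714286+0.734694=2.4490
k=2 src: inc=0.734694, refl=0.734694·-0.142857=-0.1050; V=1.714286+0.734694+-0.104956=2.3440
k=3 load: inc=-0.104956, refl=-0.104956·0.428571=-0.0450; V=2.448980+-0.104956+-0.044981=2.2990
k=4 src: inc=-0.044981, refl=-0.044981·-0.142857=0.0064; V=2.344023+-0.044981+0.006426=2.3055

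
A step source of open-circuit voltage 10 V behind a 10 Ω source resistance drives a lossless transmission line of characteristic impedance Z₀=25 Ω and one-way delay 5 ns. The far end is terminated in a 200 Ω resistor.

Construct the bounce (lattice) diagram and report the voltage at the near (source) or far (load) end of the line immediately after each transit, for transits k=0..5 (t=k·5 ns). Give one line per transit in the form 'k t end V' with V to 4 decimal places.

0 0 source 7.1429
1 5 load 12.6984
2 10 source 10.3175
3 15 load 8.4656
4 20 source 9.2593
5 25 load 9.8765

Γ_L=0.777778, Γ_S=-0.428571; launch V₁=10·25/35=7.142857
k=0 src: V=7.1429
k=1 load: inc=7.142857, refl=7.142857·0.777778=5.5556; V=0.000000+7.142857+5.555556=12.6984
k=2 src: inc=5.555556, refl=5.555556·-0.428571=-2.3810; V=7.142857+5.555556+-2.380952=10.3175
k=3 load: inc=-2.380952, refl=-2.380952·0.777778=-1.8519; V=12.698413+-2.380952+-1.851852=8.4656
k=4 src: inc=-1.851852, refl=-1.851852·-0.428571=0.7937; V=10.317460+-1.851852+0.793651=9.2593
k=5 load: inc=0.793651, refl=0.793651·0.777778=0.6173; V=8.465608+0.793651+0.617284=9.8765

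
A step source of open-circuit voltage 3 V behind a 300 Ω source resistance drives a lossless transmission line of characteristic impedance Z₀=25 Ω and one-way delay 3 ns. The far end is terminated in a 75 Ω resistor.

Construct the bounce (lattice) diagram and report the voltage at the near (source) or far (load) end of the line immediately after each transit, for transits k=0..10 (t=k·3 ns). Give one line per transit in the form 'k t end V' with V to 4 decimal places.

Γ_L=0.500000, Γ_S=0.846154; launch V₁=3·25/325=0.230769
k=0 src: V=0.2308
k=1 load: inc=0.230769, refl=0.230769·0.500000=0.1154; V=0.000000+0.230769+0.115385=0.3462
k=2 src: inc=0.115385, refl=0.115385·0.846154=0.0976; V=0.230769+0.115385+0.097633=0.4438
k=3 load: inc=0.097633, refl=0.097633·0.500000=0.0488; V=0.346154+0.097633+0.048817=0.4926
k=4 src: inc=0.048817, refl=0.048817·0.846154=0.0413; V=0.443787+0.048817+0.041306=0.5339
k=5 load: inc=0.041306, refl=0.041306·0.500000=0.0207; V=0.492604+0.041306+0.020653=0.5546
k=6 src: inc=0.020653, refl=0.020653·0.846154=0.0175; V=0.533910+0.020653+0.017476=0.5720
k=7 load: inc=0.017476, refl=0.017476·0.500000=0.0087; V=0.554563+0.017476+0.008738=0.5808
k=8 src: inc=0.008738, refl=0.008738·0.846154=0.0074; V=0.572039+0.008738+0.007394=0.5882
k=9 load: inc=0.007394, refl=0.007394·0.500000=0.0037; V=0.580777+0.007394+0.003697=0.5919
k=10 src: inc=0.003697, refl=0.003697·0.846154=0.0031; V=0.588170+0.003697+0.003128=0.5950

0 0 source 0.2308
1 3 load 0.3462
2 6 source 0.4438
3 9 load 0.4926
4 12 source 0.5339
5 15 load 0.5546
6 18 source 0.5720
7 21 load 0.5808
8 24 source 0.5882
9 27 load 0.5919
10 30 source 0.5950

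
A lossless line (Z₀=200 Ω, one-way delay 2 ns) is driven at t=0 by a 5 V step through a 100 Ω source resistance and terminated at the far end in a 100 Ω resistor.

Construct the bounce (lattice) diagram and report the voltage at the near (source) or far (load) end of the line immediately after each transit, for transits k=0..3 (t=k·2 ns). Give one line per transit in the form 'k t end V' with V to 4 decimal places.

Γ_L=-0.333333, Γ_S=-0.333333; launch V₁=5·200/300=3.333333
k=0 src: V=3.3333
k=1 load: inc=3.333333, refl=3.333333·-0.333333=-1.1111; V=0.000000+3.333333+-1.111111=2.2222
k=2 src: inc=-1.111111, refl=-1.111111·-0.333333=0.3704; V=3.333333+-1.111111+0.370370=2.5926
k=3 load: inc=0.370370, refl=0.370370·-0.333333=-0.1235; V=2.222222+0.370370+-0.123457=2.4691

0 0 source 3.3333
1 2 load 2.2222
2 4 source 2.5926
3 6 load 2.4691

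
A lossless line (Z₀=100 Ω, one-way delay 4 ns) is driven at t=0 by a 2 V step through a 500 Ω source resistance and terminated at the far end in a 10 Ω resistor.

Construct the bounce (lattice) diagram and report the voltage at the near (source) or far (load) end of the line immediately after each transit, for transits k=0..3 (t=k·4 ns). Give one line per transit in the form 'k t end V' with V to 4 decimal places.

0 0 source 0.3333
1 4 load 0.0606
2 8 source -0.1212
3 12 load 0.0275

Γ_L=-0.818182, Γ_S=0.666667; launch V₁=2·100/600=0.333333
k=0 src: V=0.3333
k=1 load: inc=0.333333, refl=0.333333·-0.818182=-0.2727; V=0.000000+0.333333+-0.272727=0.0606
k=2 src: inc=-0.272727, refl=-0.272727·0.666667=-0.1818; V=0.333333+-0.272727+-0.181818=-0.1212
k=3 load: inc=-0.181818, refl=-0.181818·-0.818182=0.1488; V=0.060606+-0.181818+0.148760=0.0275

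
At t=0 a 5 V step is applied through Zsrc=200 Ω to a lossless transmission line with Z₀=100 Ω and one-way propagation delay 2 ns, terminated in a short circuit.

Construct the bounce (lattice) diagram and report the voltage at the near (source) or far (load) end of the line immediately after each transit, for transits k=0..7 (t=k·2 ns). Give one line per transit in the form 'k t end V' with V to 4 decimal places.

Γ_L=-1.000000, Γ_S=0.333333; launch V₁=5·100/300=1.666667
k=0 src: V=1.6667
k=1 load: inc=1.666667, refl=1.666667·-1.000000=-1.6667; V=0.000000+1.666667+-1.666667=0.0000
k=2 src: inc=-1.666667, refl=-1.666667·0.333333=-0.5556; V=1.666667+-1.666667+-0.555556=-0.5556
k=3 load: inc=-0.555556, refl=-0.555556·-1.000000=0.5556; V=0.000000+-0.555556+0.555556=0.0000
k=4 src: inc=0.555556, refl=0.555556·0.333333=0.1852; V=-0.555556+0.555556+0.185185=0.1852
k=5 load: inc=0.185185, refl=0.185185·-1.000000=-0.1852; V=0.000000+0.185185+-0.185185=0.0000
k=6 src: inc=-0.185185, refl=-0.185185·0.333333=-0.0617; V=0.185185+-0.185185+-0.061728=-0.0617
k=7 load: inc=-0.061728, refl=-0.061728·-1.000000=0.0617; V=0.000000+-0.061728+0.061728=0.0000

0 0 source 1.6667
1 2 load 0.0000
2 4 source -0.5556
3 6 load 0.0000
4 8 source 0.1852
5 10 load 0.0000
6 12 source -0.0617
7 14 load 0.0000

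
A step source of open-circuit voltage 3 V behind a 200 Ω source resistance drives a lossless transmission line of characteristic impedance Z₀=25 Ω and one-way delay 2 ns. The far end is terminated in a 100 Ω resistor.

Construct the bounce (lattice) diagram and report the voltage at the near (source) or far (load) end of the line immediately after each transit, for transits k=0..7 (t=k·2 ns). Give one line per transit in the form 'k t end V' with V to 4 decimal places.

0 0 source 0.3333
1 2 load 0.5333
2 4 source 0.6889
3 6 load 0.7822
4 8 source 0.8548
5 10 load 0.8984
6 12 source 0.9322
7 14 load 0.9526

Γ_L=0.600000, Γ_S=0.777778; launch V₁=3·25/225=0.333333
k=0 src: V=0.3333
k=1 load: inc=0.333333, refl=0.333333·0.600000=0.2000; V=0.000000+0.333333+0.200000=0.5333
k=2 src: inc=0.200000, refl=0.200000·0.777778=0.1556; V=0.333333+0.200000+0.155556=0.6889
k=3 load: inc=0.155556, refl=0.155556·0.600000=0.0933; V=0.533333+0.155556+0.093333=0.7822
k=4 src: inc=0.093333, refl=0.093333·0.777778=0.0726; V=0.688889+0.093333+0.072593=0.8548
k=5 load: inc=0.072593, refl=0.072593·0.600000=0.0436; V=0.782222+0.072593+0.043556=0.8984
k=6 src: inc=0.043556, refl=0.043556·0.777778=0.0339; V=0.854815+0.043556+0.033877=0.9322
k=7 load: inc=0.033877, refl=0.033877·0.600000=0.0203; V=0.898370+0.033877+0.020326=0.9526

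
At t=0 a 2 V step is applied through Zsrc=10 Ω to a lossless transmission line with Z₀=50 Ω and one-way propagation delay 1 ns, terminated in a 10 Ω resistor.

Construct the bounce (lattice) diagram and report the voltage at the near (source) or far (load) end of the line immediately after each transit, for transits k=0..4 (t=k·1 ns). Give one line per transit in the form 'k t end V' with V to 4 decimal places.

0 0 source 1.6667
1 1 load 0.5556
2 2 source 1.2963
3 3 load 0.8025
4 4 source 1.1317

Γ_L=-0.666667, Γ_S=-0.666667; launch V₁=2·50/60=1.666667
k=0 src: V=1.6667
k=1 load: inc=1.666667, refl=1.666667·-0.666667=-1.1111; V=0.000000+1.666667+-1.111111=0.5556
k=2 src: inc=-1.111111, refl=-1.111111·-0.666667=0.7407; V=1.666667+-1.111111+0.740741=1.2963
k=3 load: inc=0.740741, refl=0.740741·-0.666667=-0.4938; V=0.555556+0.740741+-0.493827=0.8025
k=4 src: inc=-0.493827, refl=-0.493827·-0.666667=0.3292; V=1.296296+-0.493827+0.329218=1.1317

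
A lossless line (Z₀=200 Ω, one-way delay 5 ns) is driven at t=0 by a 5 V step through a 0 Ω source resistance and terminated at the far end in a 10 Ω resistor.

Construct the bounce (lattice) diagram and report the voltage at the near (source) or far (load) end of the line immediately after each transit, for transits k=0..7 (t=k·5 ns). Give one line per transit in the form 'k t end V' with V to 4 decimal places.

Γ_L=-0.904762, Γ_S=-1.000000; launch V₁=5·200/200=5.000000
k=0 src: V=5.0000
k=1 load: inc=5.000000, refl=5.000000·-0.904762=-4.5238; V=0.000000+5.000000+-4.523810=0.4762
k=2 src: inc=-4.523810, refl=-4.523810·-1.000000=4.5238; V=5.000000+-4.523810+4.523810=5.0000
k=3 load: inc=4.523810, refl=4.523810·-0.904762=-4.0930; V=0.476190+4.523810+-4.092971=0.9070
k=4 src: inc=-4.092971, refl=-4.092971·-1.000000=4.0930; V=5.000000+-4.092971+4.092971=5.0000
k=5 load: inc=4.092971, refl=4.092971·-0.904762=-3.7032; V=0.907029+4.092971+-3.703164=1.2968
k=6 src: inc=-3.703164, refl=-3.703164·-1.000000=3.7032; V=5.000000+-3.703164+3.703164=5.0000
k=7 load: inc=3.703164, refl=3.703164·-0.904762=-3.3505; V=1.296836+3.703164+-3.350482=1.6495

0 0 source 5.0000
1 5 load 0.4762
2 10 source 5.0000
3 15 load 0.9070
4 20 source 5.0000
5 25 load 1.2968
6 30 source 5.0000
7 35 load 1.6495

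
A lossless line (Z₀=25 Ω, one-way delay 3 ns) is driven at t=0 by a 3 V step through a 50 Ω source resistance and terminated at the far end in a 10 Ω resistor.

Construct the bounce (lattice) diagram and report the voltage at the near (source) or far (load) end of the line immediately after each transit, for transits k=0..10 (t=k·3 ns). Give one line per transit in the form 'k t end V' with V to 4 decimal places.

Γ_L=-0.428571, Γ_S=0.333333; launch V₁=3·25/75=1.000000
k=0 src: V=1.0000
k=1 load: inc=1.000000, refl=1.000000·-0.428571=-0.4286; V=0.000000+1.000000+-0.428571=0.5714
k=2 src: inc=-0.428571, refl=-0.428571·0.333333=-0.1429; V=1.000000+-0.428571+-0.142857=0.4286
k=3 load: inc=-0.142857, refl=-0.142857·-0.428571=0.0612; V=0.571429+-0.142857+0.061224=0.4898
k=4 src: inc=0.061224, refl=0.061224·0.333333=0.0204; V=0.428571+0.061224+0.020408=0.5102
k=5 load: inc=0.020408, refl=0.020408·-0.428571=-0.0087; V=0.489796+0.020408+-0.008746=0.5015
k=6 src: inc=-0.008746, refl=-0.008746·0.333333=-0.0029; V=0.510204+-0.008746+-0.002915=0.4985
k=7 load: inc=-0.002915, refl=-0.002915·-0.428571=0.0012; V=0.501458+-0.002915+0.001249=0.4998
k=8 src: inc=0.001249, refl=0.001249·0.333333=0.0004; V=0.498542+0.001249+0.000416=0.5002
k=9 load: inc=0.000416, refl=0.000416·-0.428571=-0.0002; V=0.499792+0.000416+-0.000178=0.5000
k=10 src: inc=-0.000178, refl=-0.000178·0.333333=-0.0001; V=0.500208+-0.000178+-0.000059=0.5000

0 0 source 1.0000
1 3 load 0.5714
2 6 source 0.4286
3 9 load 0.4898
4 12 source 0.5102
5 15 load 0.5015
6 18 source 0.4985
7 21 load 0.4998
8 24 source 0.5002
9 27 load 0.5000
10 30 source 0.5000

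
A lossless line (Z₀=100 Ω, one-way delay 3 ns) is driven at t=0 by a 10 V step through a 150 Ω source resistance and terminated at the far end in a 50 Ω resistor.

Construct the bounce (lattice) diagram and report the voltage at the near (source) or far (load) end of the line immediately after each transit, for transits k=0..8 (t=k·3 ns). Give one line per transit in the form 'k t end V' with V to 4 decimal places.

0 0 source 4.0000
1 3 load 2.6667
2 6 source 2.4000
3 9 load 2.4889
4 12 source 2.5067
5 15 load 2.5007
6 18 source 2.4996
7 21 load 2.5000
8 24 source 2.5000

Γ_L=-0.333333, Γ_S=0.200000; launch V₁=10·100/250=4.000000
k=0 src: V=4.0000
k=1 load: inc=4.000000, refl=4.000000·-0.333333=-1.3333; V=0.000000+4.000000+-1.333333=2.6667
k=2 src: inc=-1.333333, refl=-1.333333·0.200000=-0.2667; V=4.000000+-1.333333+-0.266667=2.4000
k=3 load: inc=-0.266667, refl=-0.266667·-0.333333=0.0889; V=2.666667+-0.266667+0.088889=2.4889
k=4 src: inc=0.088889, refl=0.088889·0.200000=0.0178; V=2.400000+0.088889+0.017778=2.5067
k=5 load: inc=0.017778, refl=0.017778·-0.333333=-0.0059; V=2.488889+0.017778+-0.005926=2.5007
k=6 src: inc=-0.005926, refl=-0.005926·0.200000=-0.0012; V=2.506667+-0.005926+-0.001185=2.4996
k=7 load: inc=-0.001185, refl=-0.001185·-0.333333=0.0004; V=2.500741+-0.001185+0.000395=2.5000
k=8 src: inc=0.000395, refl=0.000395·0.200000=0.0001; V=2.499556+0.000395+0.000079=2.5000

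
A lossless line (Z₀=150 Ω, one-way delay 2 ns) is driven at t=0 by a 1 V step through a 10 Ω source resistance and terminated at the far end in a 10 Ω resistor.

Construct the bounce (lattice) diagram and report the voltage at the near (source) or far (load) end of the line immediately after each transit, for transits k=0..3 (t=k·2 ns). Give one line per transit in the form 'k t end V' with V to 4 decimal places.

Γ_L=-0.875000, Γ_S=-0.875000; launch V₁=1·150/160=0.937500
k=0 src: V=0.9375
k=1 load: inc=0.937500, refl=0.937500·-0.875000=-0.8203; V=0.000000+0.937500+-0.820312=0.1172
k=2 src: inc=-0.820312, refl=-0.820312·-0.875000=0.7178; V=0.937500+-0.820312+0.717773=0.8350
k=3 load: inc=0.717773, refl=0.717773·-0.875000=-0.6281; V=0.117188+0.717773+-0.628052=0.2069

0 0 source 0.9375
1 2 load 0.1172
2 4 source 0.8350
3 6 load 0.2069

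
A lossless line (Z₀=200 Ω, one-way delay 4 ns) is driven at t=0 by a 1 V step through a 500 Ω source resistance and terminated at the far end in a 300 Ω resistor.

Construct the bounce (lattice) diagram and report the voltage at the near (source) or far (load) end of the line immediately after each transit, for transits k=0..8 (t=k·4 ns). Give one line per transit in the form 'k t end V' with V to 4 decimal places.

Γ_L=0.200000, Γ_S=0.428571; launch V₁=1·200/700=0.285714
k=0 src: V=0.2857
k=1 load: inc=0.285714, refl=0.285714·0.200000=0.0571; V=0.000000+0.285714+0.057143=0.3429
k=2 src: inc=0.057143, refl=0.057143·0.428571=0.0245; V=0.285714+0.057143+0.024490=0.3673
k=3 load: inc=0.024490, refl=0.024490·0.200000=0.0049; V=0.342857+0.024490+0.004898=0.3722
k=4 src: inc=0.004898, refl=0.004898·0.428571=0.0021; V=0.367347+0.004898+0.002099=0.3743
k=5 load: inc=0.002099, refl=0.002099·0.200000=0.0004; V=0.372245+0.002099+0.000420=0.3748
k=6 src: inc=0.000420, refl=0.000420·0.428571=0.0002; V=0.374344+0.000420+0.000180=0.3749
k=7 load: inc=0.000180, refl=0.000180·0.200000=0.0000; V=0.374764+0.000180+0.000036=0.3750
k=8 src: inc=0.000036, refl=0.000036·0.428571=0.0000; V=0.374944+0.000036+0.000015=0.3750

0 0 source 0.2857
1 4 load 0.3429
2 8 source 0.3673
3 12 load 0.3722
4 16 source 0.3743
5 20 load 0.3748
6 24 source 0.3749
7 28 load 0.3750
8 32 source 0.3750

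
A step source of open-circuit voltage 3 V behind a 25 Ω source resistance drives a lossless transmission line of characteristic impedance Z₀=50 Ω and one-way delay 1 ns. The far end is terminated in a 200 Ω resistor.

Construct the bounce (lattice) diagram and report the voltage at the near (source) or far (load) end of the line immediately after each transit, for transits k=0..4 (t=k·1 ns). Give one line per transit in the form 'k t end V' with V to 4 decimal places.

0 0 source 2.0000
1 1 load 3.2000
2 2 source 2.8000
3 3 load 2.5600
4 4 source 2.6400

Γ_L=0.600000, Γ_S=-0.333333; launch V₁=3·50/75=2.000000
k=0 src: V=2.0000
k=1 load: inc=2.000000, refl=2.000000·0.600000=1.2000; V=0.000000+2.000000+1.200000=3.2000
k=2 src: inc=1.200000, refl=1.200000·-0.333333=-0.4000; V=2.000000+1.200000+-0.400000=2.8000
k=3 load: inc=-0.400000, refl=-0.400000·0.600000=-0.2400; V=3.200000+-0.400000+-0.240000=2.5600
k=4 src: inc=-0.240000, refl=-0.240000·-0.333333=0.0800; V=2.800000+-0.240000+0.080000=2.6400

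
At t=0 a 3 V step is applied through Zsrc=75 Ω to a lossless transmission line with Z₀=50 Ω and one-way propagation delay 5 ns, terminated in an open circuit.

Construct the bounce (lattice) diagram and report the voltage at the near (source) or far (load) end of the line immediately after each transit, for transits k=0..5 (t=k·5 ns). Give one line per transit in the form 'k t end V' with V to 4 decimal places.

0 0 source 1.2000
1 5 load 2.4000
2 10 source 2.6400
3 15 load 2.8800
4 20 source 2.9280
5 25 load 2.9760

Γ_L=1.000000, Γ_S=0.200000; launch V₁=3·50/125=1.200000
k=0 src: V=1.2000
k=1 load: inc=1.200000, refl=1.200000·1.000000=1.2000; V=0.000000+1.200000+1.200000=2.4000
k=2 src: inc=1.200000, refl=1.200000·0.200000=0.2400; V=1.200000+1.200000+0.240000=2.6400
k=3 load: inc=0.240000, refl=0.240000·1.000000=0.2400; V=2.400000+0.240000+0.240000=2.8800
k=4 src: inc=0.240000, refl=0.240000·0.200000=0.0480; V=2.640000+0.240000+0.048000=2.9280
k=5 load: inc=0.048000, refl=0.048000·1.000000=0.0480; V=2.880000+0.048000+0.048000=2.9760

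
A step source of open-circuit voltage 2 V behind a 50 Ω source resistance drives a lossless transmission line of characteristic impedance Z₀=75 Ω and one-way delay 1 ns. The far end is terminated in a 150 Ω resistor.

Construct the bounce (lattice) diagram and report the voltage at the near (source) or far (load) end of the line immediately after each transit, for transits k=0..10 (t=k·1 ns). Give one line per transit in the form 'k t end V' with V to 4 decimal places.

0 0 source 1.2000
1 1 load 1.6000
2 2 source 1.5200
3 3 load 1.4933
4 4 source 1.4987
5 5 load 1.5004
6 6 source 1.5001
7 7 load 1.5000
8 8 source 1.5000
9 9 load 1.5000
10 10 source 1.5000

Γ_L=0.333333, Γ_S=-0.200000; launch V₁=2·75/125=1.200000
k=0 src: V=1.2000
k=1 load: inc=1.200000, refl=1.200000·0.333333=0.4000; V=0.000000+1.200000+0.400000=1.6000
k=2 src: inc=0.400000, refl=0.400000·-0.200000=-0.0800; V=1.200000+0.400000+-0.080000=1.5200
k=3 load: inc=-0.080000, refl=-0.080000·0.333333=-0.0267; V=1.600000+-0.080000+-0.026667=1.4933
k=4 src: inc=-0.026667, refl=-0.026667·-0.200000=0.0053; V=1.520000+-0.026667+0.005333=1.4987
k=5 load: inc=0.005333, refl=0.005333·0.333333=0.0018; V=1.493333+0.005333+0.001778=1.5004
k=6 src: inc=0.001778, refl=0.001778·-0.200000=-0.0004; V=1.498667+0.001778+-0.000356=1.5001
k=7 load: inc=-0.000356, refl=-0.000356·0.333333=-0.0001; V=1.500444+-0.000356+-0.000119=1.5000
k=8 src: inc=-0.000119, refl=-0.000119·-0.200000=0.0000; V=1.500089+-0.000119+0.000024=1.5000
k=9 load: inc=0.000024, refl=0.000024·0.333333=0.0000; V=1.499970+0.000024+0.000008=1.5000
k=10 src: inc=0.000008, refl=0.000008·-0.200000=-0.0000; V=1.499994+0.000008+-0.000002=1.5000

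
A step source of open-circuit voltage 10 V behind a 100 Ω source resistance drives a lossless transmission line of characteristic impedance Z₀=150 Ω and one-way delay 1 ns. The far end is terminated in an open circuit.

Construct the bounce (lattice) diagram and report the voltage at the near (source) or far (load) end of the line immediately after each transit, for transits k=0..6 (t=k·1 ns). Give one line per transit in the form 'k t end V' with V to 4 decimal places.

0 0 source 6.0000
1 1 load 12.0000
2 2 source 10.8000
3 3 load 9.6000
4 4 source 9.8400
5 5 load 10.0800
6 6 source 10.0320

Γ_L=1.000000, Γ_S=-0.200000; launch V₁=10·150/250=6.000000
k=0 src: V=6.0000
k=1 load: inc=6.000000, refl=6.000000·1.000000=6.0000; V=0.000000+6.000000+6.000000=12.0000
k=2 src: inc=6.000000, refl=6.000000·-0.200000=-1.2000; V=6.000000+6.000000+-1.200000=10.8000
k=3 load: inc=-1.200000, refl=-1.200000·1.000000=-1.2000; V=12.000000+-1.200000+-1.200000=9.6000
k=4 src: inc=-1.200000, refl=-1.200000·-0.200000=0.2400; V=10.800000+-1.200000+0.240000=9.8400
k=5 load: inc=0.240000, refl=0.240000·1.000000=0.2400; V=9.600000+0.240000+0.240000=10.0800
k=6 src: inc=0.240000, refl=0.240000·-0.200000=-0.0480; V=9.840000+0.240000+-0.048000=10.0320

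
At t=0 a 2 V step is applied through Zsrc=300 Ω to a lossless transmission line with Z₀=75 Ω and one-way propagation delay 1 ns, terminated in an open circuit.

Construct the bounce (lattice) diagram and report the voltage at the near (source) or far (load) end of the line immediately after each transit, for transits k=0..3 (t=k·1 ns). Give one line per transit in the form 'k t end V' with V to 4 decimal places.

Γ_L=1.000000, Γ_S=0.600000; launch V₁=2·75/375=0.400000
k=0 src: V=0.4000
k=1 load: inc=0.400000, refl=0.400000·1.000000=0.4000; V=0.000000+0.400000+0.400000=0.8000
k=2 src: inc=0.400000, refl=0.400000·0.600000=0.2400; V=0.400000+0.400000+0.240000=1.0400
k=3 load: inc=0.240000, refl=0.240000·1.000000=0.2400; V=0.800000+0.240000+0.240000=1.2800

0 0 source 0.4000
1 1 load 0.8000
2 2 source 1.0400
3 3 load 1.2800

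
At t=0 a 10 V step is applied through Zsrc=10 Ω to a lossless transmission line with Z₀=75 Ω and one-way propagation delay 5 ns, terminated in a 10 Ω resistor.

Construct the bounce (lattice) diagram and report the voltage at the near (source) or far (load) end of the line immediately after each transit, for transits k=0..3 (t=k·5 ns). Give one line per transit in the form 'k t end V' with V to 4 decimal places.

0 0 source 8.8235
1 5 load 2.0761
2 10 source 7.2359
3 15 load 3.2902

Γ_L=-0.764706, Γ_S=-0.764706; launch V₁=10·75/85=8.823529
k=0 src: V=8.8235
k=1 load: inc=8.823529, refl=8.823529·-0.764706=-6.7474; V=0.000000+8.823529+-6.747405=2.0761
k=2 src: inc=-6.747405, refl=-6.747405·-0.764706=5.1598; V=8.823529+-6.747405+5.159780=7.2359
k=3 load: inc=5.159780, refl=5.159780·-0.764706=-3.9457; V=2.076125+5.159780+-3.945714=3.2902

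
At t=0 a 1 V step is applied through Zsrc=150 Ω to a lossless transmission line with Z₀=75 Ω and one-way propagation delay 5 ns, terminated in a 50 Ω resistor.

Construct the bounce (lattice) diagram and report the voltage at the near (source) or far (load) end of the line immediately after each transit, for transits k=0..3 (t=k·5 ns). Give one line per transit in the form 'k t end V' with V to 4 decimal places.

Γ_L=-0.200000, Γ_S=0.333333; launch V₁=1·75/225=0.333333
k=0 src: V=0.3333
k=1 load: inc=0.333333, refl=0.333333·-0.200000=-0.0667; V=0.000000+0.333333+-0.066667=0.2667
k=2 src: inc=-0.066667, refl=-0.066667·0.333333=-0.0222; V=0.333333+-0.066667+-0.022222=0.2444
k=3 load: inc=-0.022222, refl=-0.022222·-0.200000=0.0044; V=0.266667+-0.022222+0.004444=0.2489

0 0 source 0.3333
1 5 load 0.2667
2 10 source 0.2444
3 15 load 0.2489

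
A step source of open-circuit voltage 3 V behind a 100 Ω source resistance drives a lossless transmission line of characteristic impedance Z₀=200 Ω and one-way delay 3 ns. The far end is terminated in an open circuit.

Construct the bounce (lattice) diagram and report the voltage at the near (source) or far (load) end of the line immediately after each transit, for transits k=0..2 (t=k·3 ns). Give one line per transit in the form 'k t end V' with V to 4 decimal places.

0 0 source 2.0000
1 3 load 4.0000
2 6 source 3.3333

Γ_L=1.000000, Γ_S=-0.333333; launch V₁=3·200/300=2.000000
k=0 src: V=2.0000
k=1 load: inc=2.000000, refl=2.000000·1.000000=2.0000; V=0.000000+2.000000+2.000000=4.0000
k=2 src: inc=2.000000, refl=2.000000·-0.333333=-0.6667; V=2.000000+2.000000+-0.666667=3.3333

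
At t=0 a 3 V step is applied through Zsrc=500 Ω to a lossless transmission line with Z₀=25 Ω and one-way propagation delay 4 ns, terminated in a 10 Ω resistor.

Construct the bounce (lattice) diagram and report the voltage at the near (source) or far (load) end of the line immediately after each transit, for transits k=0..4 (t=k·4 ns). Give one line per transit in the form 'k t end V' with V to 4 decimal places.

Γ_L=-0.428571, Γ_S=0.904762; launch V₁=3·25/525=0.142857
k=0 src: V=0.1429
k=1 load: inc=0.142857, refl=0.142857·-0.428571=-0.0612; V=0.000000+0.142857+-0.061224=0.0816
k=2 src: inc=-0.061224, refl=-0.061224·0.904762=-0.0554; V=0.142857+-0.061224+-0.055394=0.0262
k=3 load: inc=-0.055394, refl=-0.055394·-0.428571=0.0237; V=0.081633+-0.055394+0.023740=0.0500
k=4 src: inc=0.023740, refl=0.023740·0.904762=0.0215; V=0.026239+0.023740+0.021479=0.0715

0 0 source 0.1429
1 4 load 0.0816
2 8 source 0.0262
3 12 load 0.0500
4 16 source 0.0715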